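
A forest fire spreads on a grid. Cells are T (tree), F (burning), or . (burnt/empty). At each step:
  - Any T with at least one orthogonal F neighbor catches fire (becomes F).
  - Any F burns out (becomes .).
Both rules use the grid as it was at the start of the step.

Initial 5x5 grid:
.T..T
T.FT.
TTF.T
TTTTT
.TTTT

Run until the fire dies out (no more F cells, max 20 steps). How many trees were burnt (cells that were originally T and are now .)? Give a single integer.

Step 1: +3 fires, +2 burnt (F count now 3)
Step 2: +4 fires, +3 burnt (F count now 4)
Step 3: +5 fires, +4 burnt (F count now 5)
Step 4: +2 fires, +5 burnt (F count now 2)
Step 5: +0 fires, +2 burnt (F count now 0)
Fire out after step 5
Initially T: 16, now '.': 23
Total burnt (originally-T cells now '.'): 14

Answer: 14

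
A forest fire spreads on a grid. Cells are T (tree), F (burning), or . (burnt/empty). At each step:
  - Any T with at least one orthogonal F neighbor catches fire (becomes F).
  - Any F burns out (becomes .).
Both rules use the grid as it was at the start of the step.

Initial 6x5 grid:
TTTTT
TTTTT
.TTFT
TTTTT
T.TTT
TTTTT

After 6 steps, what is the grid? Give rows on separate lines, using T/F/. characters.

Step 1: 4 trees catch fire, 1 burn out
  TTTTT
  TTTFT
  .TF.F
  TTTFT
  T.TTT
  TTTTT
Step 2: 7 trees catch fire, 4 burn out
  TTTFT
  TTF.F
  .F...
  TTF.F
  T.TFT
  TTTTT
Step 3: 7 trees catch fire, 7 burn out
  TTF.F
  TF...
  .....
  TF...
  T.F.F
  TTTFT
Step 4: 5 trees catch fire, 7 burn out
  TF...
  F....
  .....
  F....
  T....
  TTF.F
Step 5: 3 trees catch fire, 5 burn out
  F....
  .....
  .....
  .....
  F....
  TF...
Step 6: 1 trees catch fire, 3 burn out
  .....
  .....
  .....
  .....
  .....
  F....

.....
.....
.....
.....
.....
F....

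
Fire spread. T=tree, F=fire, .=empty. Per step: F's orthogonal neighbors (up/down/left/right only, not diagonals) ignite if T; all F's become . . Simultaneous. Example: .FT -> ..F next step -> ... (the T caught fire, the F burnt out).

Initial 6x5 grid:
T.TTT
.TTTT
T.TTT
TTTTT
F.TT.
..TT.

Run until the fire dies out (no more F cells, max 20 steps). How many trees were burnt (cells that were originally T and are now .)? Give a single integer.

Answer: 20

Derivation:
Step 1: +1 fires, +1 burnt (F count now 1)
Step 2: +2 fires, +1 burnt (F count now 2)
Step 3: +1 fires, +2 burnt (F count now 1)
Step 4: +3 fires, +1 burnt (F count now 3)
Step 5: +5 fires, +3 burnt (F count now 5)
Step 6: +5 fires, +5 burnt (F count now 5)
Step 7: +2 fires, +5 burnt (F count now 2)
Step 8: +1 fires, +2 burnt (F count now 1)
Step 9: +0 fires, +1 burnt (F count now 0)
Fire out after step 9
Initially T: 21, now '.': 29
Total burnt (originally-T cells now '.'): 20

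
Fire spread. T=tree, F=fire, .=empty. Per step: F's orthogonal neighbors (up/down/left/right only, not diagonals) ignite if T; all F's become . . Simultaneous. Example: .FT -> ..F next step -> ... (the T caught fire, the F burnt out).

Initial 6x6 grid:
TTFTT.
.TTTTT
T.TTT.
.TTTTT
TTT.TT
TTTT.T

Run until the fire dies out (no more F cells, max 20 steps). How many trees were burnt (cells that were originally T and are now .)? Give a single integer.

Step 1: +3 fires, +1 burnt (F count now 3)
Step 2: +5 fires, +3 burnt (F count now 5)
Step 3: +3 fires, +5 burnt (F count now 3)
Step 4: +5 fires, +3 burnt (F count now 5)
Step 5: +3 fires, +5 burnt (F count now 3)
Step 6: +5 fires, +3 burnt (F count now 5)
Step 7: +2 fires, +5 burnt (F count now 2)
Step 8: +1 fires, +2 burnt (F count now 1)
Step 9: +0 fires, +1 burnt (F count now 0)
Fire out after step 9
Initially T: 28, now '.': 35
Total burnt (originally-T cells now '.'): 27

Answer: 27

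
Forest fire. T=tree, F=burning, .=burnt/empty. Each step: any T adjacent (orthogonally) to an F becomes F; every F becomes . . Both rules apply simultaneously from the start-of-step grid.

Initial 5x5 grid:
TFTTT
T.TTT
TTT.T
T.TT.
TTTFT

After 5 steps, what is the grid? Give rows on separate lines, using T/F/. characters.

Step 1: 5 trees catch fire, 2 burn out
  F.FTT
  T.TTT
  TTT.T
  T.TF.
  TTF.F
Step 2: 5 trees catch fire, 5 burn out
  ...FT
  F.FTT
  TTT.T
  T.F..
  TF...
Step 3: 5 trees catch fire, 5 burn out
  ....F
  ...FT
  FTF.T
  T....
  F....
Step 4: 3 trees catch fire, 5 burn out
  .....
  ....F
  .F..T
  F....
  .....
Step 5: 1 trees catch fire, 3 burn out
  .....
  .....
  ....F
  .....
  .....

.....
.....
....F
.....
.....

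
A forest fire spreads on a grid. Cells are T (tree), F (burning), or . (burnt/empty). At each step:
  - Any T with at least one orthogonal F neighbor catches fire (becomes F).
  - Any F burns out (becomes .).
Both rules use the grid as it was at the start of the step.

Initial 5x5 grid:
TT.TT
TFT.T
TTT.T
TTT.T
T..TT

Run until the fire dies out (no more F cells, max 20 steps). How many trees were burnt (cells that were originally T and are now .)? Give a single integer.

Step 1: +4 fires, +1 burnt (F count now 4)
Step 2: +4 fires, +4 burnt (F count now 4)
Step 3: +2 fires, +4 burnt (F count now 2)
Step 4: +1 fires, +2 burnt (F count now 1)
Step 5: +0 fires, +1 burnt (F count now 0)
Fire out after step 5
Initially T: 18, now '.': 18
Total burnt (originally-T cells now '.'): 11

Answer: 11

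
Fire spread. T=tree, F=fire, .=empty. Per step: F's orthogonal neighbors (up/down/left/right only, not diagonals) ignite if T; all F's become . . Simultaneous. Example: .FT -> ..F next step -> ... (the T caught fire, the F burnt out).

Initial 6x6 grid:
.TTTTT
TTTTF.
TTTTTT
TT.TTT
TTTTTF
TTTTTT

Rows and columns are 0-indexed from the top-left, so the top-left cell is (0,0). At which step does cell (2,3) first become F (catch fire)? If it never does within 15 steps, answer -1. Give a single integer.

Step 1: cell (2,3)='T' (+6 fires, +2 burnt)
Step 2: cell (2,3)='F' (+8 fires, +6 burnt)
  -> target ignites at step 2
Step 3: cell (2,3)='.' (+6 fires, +8 burnt)
Step 4: cell (2,3)='.' (+5 fires, +6 burnt)
Step 5: cell (2,3)='.' (+4 fires, +5 burnt)
Step 6: cell (2,3)='.' (+2 fires, +4 burnt)
Step 7: cell (2,3)='.' (+0 fires, +2 burnt)
  fire out at step 7

2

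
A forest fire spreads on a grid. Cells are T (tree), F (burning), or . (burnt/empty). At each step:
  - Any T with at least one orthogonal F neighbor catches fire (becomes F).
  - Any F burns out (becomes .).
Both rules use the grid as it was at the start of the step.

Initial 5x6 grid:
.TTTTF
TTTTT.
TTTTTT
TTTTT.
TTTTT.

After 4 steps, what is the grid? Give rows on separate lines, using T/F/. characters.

Step 1: 1 trees catch fire, 1 burn out
  .TTTF.
  TTTTT.
  TTTTTT
  TTTTT.
  TTTTT.
Step 2: 2 trees catch fire, 1 burn out
  .TTF..
  TTTTF.
  TTTTTT
  TTTTT.
  TTTTT.
Step 3: 3 trees catch fire, 2 burn out
  .TF...
  TTTF..
  TTTTFT
  TTTTT.
  TTTTT.
Step 4: 5 trees catch fire, 3 burn out
  .F....
  TTF...
  TTTF.F
  TTTTF.
  TTTTT.

.F....
TTF...
TTTF.F
TTTTF.
TTTTT.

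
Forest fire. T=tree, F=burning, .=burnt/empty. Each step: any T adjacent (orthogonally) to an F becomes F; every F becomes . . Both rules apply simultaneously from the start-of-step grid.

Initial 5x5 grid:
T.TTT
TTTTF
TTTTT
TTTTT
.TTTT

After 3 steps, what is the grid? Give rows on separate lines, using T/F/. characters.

Step 1: 3 trees catch fire, 1 burn out
  T.TTF
  TTTF.
  TTTTF
  TTTTT
  .TTTT
Step 2: 4 trees catch fire, 3 burn out
  T.TF.
  TTF..
  TTTF.
  TTTTF
  .TTTT
Step 3: 5 trees catch fire, 4 burn out
  T.F..
  TF...
  TTF..
  TTTF.
  .TTTF

T.F..
TF...
TTF..
TTTF.
.TTTF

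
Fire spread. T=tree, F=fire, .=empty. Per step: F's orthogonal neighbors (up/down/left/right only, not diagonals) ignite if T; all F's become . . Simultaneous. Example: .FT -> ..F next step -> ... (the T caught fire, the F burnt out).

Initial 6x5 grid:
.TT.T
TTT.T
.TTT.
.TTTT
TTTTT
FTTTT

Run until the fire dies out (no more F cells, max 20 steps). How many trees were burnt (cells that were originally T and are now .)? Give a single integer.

Step 1: +2 fires, +1 burnt (F count now 2)
Step 2: +2 fires, +2 burnt (F count now 2)
Step 3: +3 fires, +2 burnt (F count now 3)
Step 4: +4 fires, +3 burnt (F count now 4)
Step 5: +4 fires, +4 burnt (F count now 4)
Step 6: +5 fires, +4 burnt (F count now 5)
Step 7: +1 fires, +5 burnt (F count now 1)
Step 8: +0 fires, +1 burnt (F count now 0)
Fire out after step 8
Initially T: 23, now '.': 28
Total burnt (originally-T cells now '.'): 21

Answer: 21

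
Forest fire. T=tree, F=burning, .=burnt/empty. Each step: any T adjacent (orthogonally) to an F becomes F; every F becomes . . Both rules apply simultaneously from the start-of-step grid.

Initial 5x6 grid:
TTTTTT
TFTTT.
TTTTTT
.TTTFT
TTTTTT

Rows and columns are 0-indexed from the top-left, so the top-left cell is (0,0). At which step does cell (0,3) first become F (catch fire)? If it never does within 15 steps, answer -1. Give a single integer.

Step 1: cell (0,3)='T' (+8 fires, +2 burnt)
Step 2: cell (0,3)='T' (+12 fires, +8 burnt)
Step 3: cell (0,3)='F' (+4 fires, +12 burnt)
  -> target ignites at step 3
Step 4: cell (0,3)='.' (+2 fires, +4 burnt)
Step 5: cell (0,3)='.' (+0 fires, +2 burnt)
  fire out at step 5

3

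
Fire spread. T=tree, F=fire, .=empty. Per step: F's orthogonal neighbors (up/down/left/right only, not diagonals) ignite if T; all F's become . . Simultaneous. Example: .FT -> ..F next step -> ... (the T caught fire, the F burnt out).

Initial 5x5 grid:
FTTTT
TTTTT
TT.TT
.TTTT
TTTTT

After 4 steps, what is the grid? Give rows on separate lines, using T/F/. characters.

Step 1: 2 trees catch fire, 1 burn out
  .FTTT
  FTTTT
  TT.TT
  .TTTT
  TTTTT
Step 2: 3 trees catch fire, 2 burn out
  ..FTT
  .FTTT
  FT.TT
  .TTTT
  TTTTT
Step 3: 3 trees catch fire, 3 burn out
  ...FT
  ..FTT
  .F.TT
  .TTTT
  TTTTT
Step 4: 3 trees catch fire, 3 burn out
  ....F
  ...FT
  ...TT
  .FTTT
  TTTTT

....F
...FT
...TT
.FTTT
TTTTT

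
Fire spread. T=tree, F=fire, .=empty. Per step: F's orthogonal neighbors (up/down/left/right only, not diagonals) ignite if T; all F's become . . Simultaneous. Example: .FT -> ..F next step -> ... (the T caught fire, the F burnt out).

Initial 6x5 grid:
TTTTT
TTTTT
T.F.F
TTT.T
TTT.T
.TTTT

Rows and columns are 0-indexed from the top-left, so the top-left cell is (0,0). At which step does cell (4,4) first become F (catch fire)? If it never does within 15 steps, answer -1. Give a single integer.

Step 1: cell (4,4)='T' (+4 fires, +2 burnt)
Step 2: cell (4,4)='F' (+7 fires, +4 burnt)
  -> target ignites at step 2
Step 3: cell (4,4)='.' (+7 fires, +7 burnt)
Step 4: cell (4,4)='.' (+5 fires, +7 burnt)
Step 5: cell (4,4)='.' (+0 fires, +5 burnt)
  fire out at step 5

2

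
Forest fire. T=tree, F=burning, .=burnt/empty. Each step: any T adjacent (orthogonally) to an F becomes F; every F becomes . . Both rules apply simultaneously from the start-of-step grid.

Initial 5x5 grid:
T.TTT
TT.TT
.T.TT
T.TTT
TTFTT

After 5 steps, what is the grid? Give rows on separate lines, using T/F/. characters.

Step 1: 3 trees catch fire, 1 burn out
  T.TTT
  TT.TT
  .T.TT
  T.FTT
  TF.FT
Step 2: 3 trees catch fire, 3 burn out
  T.TTT
  TT.TT
  .T.TT
  T..FT
  F...F
Step 3: 3 trees catch fire, 3 burn out
  T.TTT
  TT.TT
  .T.FT
  F...F
  .....
Step 4: 2 trees catch fire, 3 burn out
  T.TTT
  TT.FT
  .T..F
  .....
  .....
Step 5: 2 trees catch fire, 2 burn out
  T.TFT
  TT..F
  .T...
  .....
  .....

T.TFT
TT..F
.T...
.....
.....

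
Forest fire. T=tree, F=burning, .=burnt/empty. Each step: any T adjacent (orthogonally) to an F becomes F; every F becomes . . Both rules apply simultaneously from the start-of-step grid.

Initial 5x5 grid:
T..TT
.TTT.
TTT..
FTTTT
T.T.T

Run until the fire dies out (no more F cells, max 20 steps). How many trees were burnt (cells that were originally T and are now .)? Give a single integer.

Step 1: +3 fires, +1 burnt (F count now 3)
Step 2: +2 fires, +3 burnt (F count now 2)
Step 3: +4 fires, +2 burnt (F count now 4)
Step 4: +2 fires, +4 burnt (F count now 2)
Step 5: +2 fires, +2 burnt (F count now 2)
Step 6: +1 fires, +2 burnt (F count now 1)
Step 7: +1 fires, +1 burnt (F count now 1)
Step 8: +0 fires, +1 burnt (F count now 0)
Fire out after step 8
Initially T: 16, now '.': 24
Total burnt (originally-T cells now '.'): 15

Answer: 15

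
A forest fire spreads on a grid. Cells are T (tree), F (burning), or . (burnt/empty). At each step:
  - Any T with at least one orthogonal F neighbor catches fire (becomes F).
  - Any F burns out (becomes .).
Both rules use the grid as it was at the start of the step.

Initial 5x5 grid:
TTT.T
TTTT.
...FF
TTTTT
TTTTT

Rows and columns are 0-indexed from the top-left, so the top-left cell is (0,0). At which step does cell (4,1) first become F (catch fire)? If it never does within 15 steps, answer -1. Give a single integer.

Step 1: cell (4,1)='T' (+3 fires, +2 burnt)
Step 2: cell (4,1)='T' (+4 fires, +3 burnt)
Step 3: cell (4,1)='T' (+4 fires, +4 burnt)
Step 4: cell (4,1)='F' (+4 fires, +4 burnt)
  -> target ignites at step 4
Step 5: cell (4,1)='.' (+2 fires, +4 burnt)
Step 6: cell (4,1)='.' (+0 fires, +2 burnt)
  fire out at step 6

4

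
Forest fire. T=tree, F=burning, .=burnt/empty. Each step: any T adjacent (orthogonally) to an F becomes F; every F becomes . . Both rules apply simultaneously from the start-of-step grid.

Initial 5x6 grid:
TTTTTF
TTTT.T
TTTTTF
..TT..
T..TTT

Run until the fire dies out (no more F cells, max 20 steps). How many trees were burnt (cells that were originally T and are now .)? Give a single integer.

Answer: 20

Derivation:
Step 1: +3 fires, +2 burnt (F count now 3)
Step 2: +2 fires, +3 burnt (F count now 2)
Step 3: +4 fires, +2 burnt (F count now 4)
Step 4: +5 fires, +4 burnt (F count now 5)
Step 5: +4 fires, +5 burnt (F count now 4)
Step 6: +2 fires, +4 burnt (F count now 2)
Step 7: +0 fires, +2 burnt (F count now 0)
Fire out after step 7
Initially T: 21, now '.': 29
Total burnt (originally-T cells now '.'): 20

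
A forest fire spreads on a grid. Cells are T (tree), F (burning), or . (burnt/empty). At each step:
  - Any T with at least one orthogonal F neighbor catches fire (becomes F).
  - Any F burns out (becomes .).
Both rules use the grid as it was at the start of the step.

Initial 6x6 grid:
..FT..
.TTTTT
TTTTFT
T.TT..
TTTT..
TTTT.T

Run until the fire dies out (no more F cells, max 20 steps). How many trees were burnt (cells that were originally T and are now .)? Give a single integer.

Step 1: +5 fires, +2 burnt (F count now 5)
Step 2: +5 fires, +5 burnt (F count now 5)
Step 3: +3 fires, +5 burnt (F count now 3)
Step 4: +3 fires, +3 burnt (F count now 3)
Step 5: +3 fires, +3 burnt (F count now 3)
Step 6: +2 fires, +3 burnt (F count now 2)
Step 7: +1 fires, +2 burnt (F count now 1)
Step 8: +0 fires, +1 burnt (F count now 0)
Fire out after step 8
Initially T: 23, now '.': 35
Total burnt (originally-T cells now '.'): 22

Answer: 22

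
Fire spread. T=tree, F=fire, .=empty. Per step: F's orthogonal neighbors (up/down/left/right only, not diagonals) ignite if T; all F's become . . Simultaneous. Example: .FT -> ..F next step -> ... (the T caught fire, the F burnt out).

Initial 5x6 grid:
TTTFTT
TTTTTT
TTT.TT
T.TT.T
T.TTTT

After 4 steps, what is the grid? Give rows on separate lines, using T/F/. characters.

Step 1: 3 trees catch fire, 1 burn out
  TTF.FT
  TTTFTT
  TTT.TT
  T.TT.T
  T.TTTT
Step 2: 4 trees catch fire, 3 burn out
  TF...F
  TTF.FT
  TTT.TT
  T.TT.T
  T.TTTT
Step 3: 5 trees catch fire, 4 burn out
  F.....
  TF...F
  TTF.FT
  T.TT.T
  T.TTTT
Step 4: 4 trees catch fire, 5 burn out
  ......
  F.....
  TF...F
  T.FT.T
  T.TTTT

......
F.....
TF...F
T.FT.T
T.TTTT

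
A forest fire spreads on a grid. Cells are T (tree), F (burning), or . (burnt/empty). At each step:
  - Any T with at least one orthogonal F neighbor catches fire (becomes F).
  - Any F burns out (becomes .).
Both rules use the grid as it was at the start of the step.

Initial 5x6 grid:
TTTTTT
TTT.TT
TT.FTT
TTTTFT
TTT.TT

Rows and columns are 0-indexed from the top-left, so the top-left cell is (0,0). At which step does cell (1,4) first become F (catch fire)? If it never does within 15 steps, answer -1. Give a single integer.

Step 1: cell (1,4)='T' (+4 fires, +2 burnt)
Step 2: cell (1,4)='F' (+4 fires, +4 burnt)
  -> target ignites at step 2
Step 3: cell (1,4)='.' (+4 fires, +4 burnt)
Step 4: cell (1,4)='.' (+5 fires, +4 burnt)
Step 5: cell (1,4)='.' (+4 fires, +5 burnt)
Step 6: cell (1,4)='.' (+3 fires, +4 burnt)
Step 7: cell (1,4)='.' (+1 fires, +3 burnt)
Step 8: cell (1,4)='.' (+0 fires, +1 burnt)
  fire out at step 8

2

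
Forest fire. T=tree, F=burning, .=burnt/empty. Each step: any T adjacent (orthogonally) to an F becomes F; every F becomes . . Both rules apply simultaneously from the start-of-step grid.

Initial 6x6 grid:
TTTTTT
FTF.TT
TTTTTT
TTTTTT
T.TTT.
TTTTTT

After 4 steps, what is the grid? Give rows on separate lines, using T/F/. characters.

Step 1: 5 trees catch fire, 2 burn out
  FTFTTT
  .F..TT
  FTFTTT
  TTTTTT
  T.TTT.
  TTTTTT
Step 2: 6 trees catch fire, 5 burn out
  .F.FTT
  ....TT
  .F.FTT
  FTFTTT
  T.TTT.
  TTTTTT
Step 3: 6 trees catch fire, 6 burn out
  ....FT
  ....TT
  ....FT
  .F.FTT
  F.FTT.
  TTTTTT
Step 4: 7 trees catch fire, 6 burn out
  .....F
  ....FT
  .....F
  ....FT
  ...FT.
  FTFTTT

.....F
....FT
.....F
....FT
...FT.
FTFTTT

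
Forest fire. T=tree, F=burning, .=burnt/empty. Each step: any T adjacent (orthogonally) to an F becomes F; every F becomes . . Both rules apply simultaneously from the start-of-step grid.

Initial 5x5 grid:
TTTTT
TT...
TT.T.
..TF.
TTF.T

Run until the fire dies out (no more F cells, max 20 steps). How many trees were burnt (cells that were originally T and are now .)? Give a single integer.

Step 1: +3 fires, +2 burnt (F count now 3)
Step 2: +1 fires, +3 burnt (F count now 1)
Step 3: +0 fires, +1 burnt (F count now 0)
Fire out after step 3
Initially T: 14, now '.': 15
Total burnt (originally-T cells now '.'): 4

Answer: 4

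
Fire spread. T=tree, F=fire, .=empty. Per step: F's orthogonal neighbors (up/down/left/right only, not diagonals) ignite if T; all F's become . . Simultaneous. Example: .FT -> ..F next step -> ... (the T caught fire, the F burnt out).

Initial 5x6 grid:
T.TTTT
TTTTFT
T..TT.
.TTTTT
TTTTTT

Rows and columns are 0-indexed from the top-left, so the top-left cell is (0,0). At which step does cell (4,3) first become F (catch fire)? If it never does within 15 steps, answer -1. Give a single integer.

Step 1: cell (4,3)='T' (+4 fires, +1 burnt)
Step 2: cell (4,3)='T' (+5 fires, +4 burnt)
Step 3: cell (4,3)='T' (+5 fires, +5 burnt)
Step 4: cell (4,3)='F' (+4 fires, +5 burnt)
  -> target ignites at step 4
Step 5: cell (4,3)='.' (+4 fires, +4 burnt)
Step 6: cell (4,3)='.' (+1 fires, +4 burnt)
Step 7: cell (4,3)='.' (+1 fires, +1 burnt)
Step 8: cell (4,3)='.' (+0 fires, +1 burnt)
  fire out at step 8

4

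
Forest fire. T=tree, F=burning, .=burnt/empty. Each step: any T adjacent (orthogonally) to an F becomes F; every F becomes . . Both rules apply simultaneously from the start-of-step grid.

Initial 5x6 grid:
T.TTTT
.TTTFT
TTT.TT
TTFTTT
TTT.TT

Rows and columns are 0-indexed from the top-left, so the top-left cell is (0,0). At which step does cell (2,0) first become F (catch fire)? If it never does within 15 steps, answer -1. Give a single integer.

Step 1: cell (2,0)='T' (+8 fires, +2 burnt)
Step 2: cell (2,0)='T' (+8 fires, +8 burnt)
Step 3: cell (2,0)='F' (+6 fires, +8 burnt)
  -> target ignites at step 3
Step 4: cell (2,0)='.' (+1 fires, +6 burnt)
Step 5: cell (2,0)='.' (+0 fires, +1 burnt)
  fire out at step 5

3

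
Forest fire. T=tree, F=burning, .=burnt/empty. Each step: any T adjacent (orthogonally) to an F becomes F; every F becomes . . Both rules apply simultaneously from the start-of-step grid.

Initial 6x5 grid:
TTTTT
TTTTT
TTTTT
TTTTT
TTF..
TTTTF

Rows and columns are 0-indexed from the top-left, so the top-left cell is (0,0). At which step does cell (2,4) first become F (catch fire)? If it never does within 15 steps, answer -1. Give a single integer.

Step 1: cell (2,4)='T' (+4 fires, +2 burnt)
Step 2: cell (2,4)='T' (+5 fires, +4 burnt)
Step 3: cell (2,4)='T' (+6 fires, +5 burnt)
Step 4: cell (2,4)='F' (+5 fires, +6 burnt)
  -> target ignites at step 4
Step 5: cell (2,4)='.' (+4 fires, +5 burnt)
Step 6: cell (2,4)='.' (+2 fires, +4 burnt)
Step 7: cell (2,4)='.' (+0 fires, +2 burnt)
  fire out at step 7

4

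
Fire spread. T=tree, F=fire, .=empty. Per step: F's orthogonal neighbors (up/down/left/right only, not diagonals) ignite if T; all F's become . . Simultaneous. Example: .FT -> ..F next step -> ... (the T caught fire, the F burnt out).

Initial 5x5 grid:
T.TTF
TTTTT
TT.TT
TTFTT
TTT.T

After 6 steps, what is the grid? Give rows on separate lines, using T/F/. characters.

Step 1: 5 trees catch fire, 2 burn out
  T.TF.
  TTTTF
  TT.TT
  TF.FT
  TTF.T
Step 2: 8 trees catch fire, 5 burn out
  T.F..
  TTTF.
  TF.FF
  F...F
  TF..T
Step 3: 5 trees catch fire, 8 burn out
  T....
  TFF..
  F....
  .....
  F...F
Step 4: 1 trees catch fire, 5 burn out
  T....
  F....
  .....
  .....
  .....
Step 5: 1 trees catch fire, 1 burn out
  F....
  .....
  .....
  .....
  .....
Step 6: 0 trees catch fire, 1 burn out
  .....
  .....
  .....
  .....
  .....

.....
.....
.....
.....
.....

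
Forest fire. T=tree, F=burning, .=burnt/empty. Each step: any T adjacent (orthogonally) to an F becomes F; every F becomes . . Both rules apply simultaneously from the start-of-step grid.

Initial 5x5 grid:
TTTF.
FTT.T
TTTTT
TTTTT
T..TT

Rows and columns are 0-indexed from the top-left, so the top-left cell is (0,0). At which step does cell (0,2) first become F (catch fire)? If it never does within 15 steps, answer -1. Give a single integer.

Step 1: cell (0,2)='F' (+4 fires, +2 burnt)
  -> target ignites at step 1
Step 2: cell (0,2)='.' (+4 fires, +4 burnt)
Step 3: cell (0,2)='.' (+3 fires, +4 burnt)
Step 4: cell (0,2)='.' (+2 fires, +3 burnt)
Step 5: cell (0,2)='.' (+2 fires, +2 burnt)
Step 6: cell (0,2)='.' (+3 fires, +2 burnt)
Step 7: cell (0,2)='.' (+1 fires, +3 burnt)
Step 8: cell (0,2)='.' (+0 fires, +1 burnt)
  fire out at step 8

1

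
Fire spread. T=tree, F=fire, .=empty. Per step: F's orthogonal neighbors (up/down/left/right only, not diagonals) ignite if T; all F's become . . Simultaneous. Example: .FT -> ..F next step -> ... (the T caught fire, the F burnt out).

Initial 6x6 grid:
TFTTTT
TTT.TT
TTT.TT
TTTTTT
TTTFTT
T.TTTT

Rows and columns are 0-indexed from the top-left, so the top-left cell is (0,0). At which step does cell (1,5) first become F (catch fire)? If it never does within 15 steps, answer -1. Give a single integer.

Step 1: cell (1,5)='T' (+7 fires, +2 burnt)
Step 2: cell (1,5)='T' (+10 fires, +7 burnt)
Step 3: cell (1,5)='T' (+8 fires, +10 burnt)
Step 4: cell (1,5)='T' (+5 fires, +8 burnt)
Step 5: cell (1,5)='F' (+1 fires, +5 burnt)
  -> target ignites at step 5
Step 6: cell (1,5)='.' (+0 fires, +1 burnt)
  fire out at step 6

5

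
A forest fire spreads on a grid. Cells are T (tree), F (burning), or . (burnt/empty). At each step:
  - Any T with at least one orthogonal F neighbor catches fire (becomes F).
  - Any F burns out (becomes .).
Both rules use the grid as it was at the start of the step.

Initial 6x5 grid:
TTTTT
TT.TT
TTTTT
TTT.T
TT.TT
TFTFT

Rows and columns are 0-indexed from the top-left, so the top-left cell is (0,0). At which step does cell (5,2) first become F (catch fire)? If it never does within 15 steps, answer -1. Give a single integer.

Step 1: cell (5,2)='F' (+5 fires, +2 burnt)
  -> target ignites at step 1
Step 2: cell (5,2)='.' (+3 fires, +5 burnt)
Step 3: cell (5,2)='.' (+4 fires, +3 burnt)
Step 4: cell (5,2)='.' (+4 fires, +4 burnt)
Step 5: cell (5,2)='.' (+4 fires, +4 burnt)
Step 6: cell (5,2)='.' (+4 fires, +4 burnt)
Step 7: cell (5,2)='.' (+1 fires, +4 burnt)
Step 8: cell (5,2)='.' (+0 fires, +1 burnt)
  fire out at step 8

1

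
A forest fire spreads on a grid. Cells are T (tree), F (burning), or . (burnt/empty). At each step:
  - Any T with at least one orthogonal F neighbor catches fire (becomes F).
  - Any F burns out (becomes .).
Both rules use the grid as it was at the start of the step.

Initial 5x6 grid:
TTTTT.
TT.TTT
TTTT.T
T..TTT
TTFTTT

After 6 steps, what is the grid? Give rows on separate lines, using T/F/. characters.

Step 1: 2 trees catch fire, 1 burn out
  TTTTT.
  TT.TTT
  TTTT.T
  T..TTT
  TF.FTT
Step 2: 3 trees catch fire, 2 burn out
  TTTTT.
  TT.TTT
  TTTT.T
  T..FTT
  F...FT
Step 3: 4 trees catch fire, 3 burn out
  TTTTT.
  TT.TTT
  TTTF.T
  F...FT
  .....F
Step 4: 4 trees catch fire, 4 burn out
  TTTTT.
  TT.FTT
  FTF..T
  .....F
  ......
Step 5: 5 trees catch fire, 4 burn out
  TTTFT.
  FT..FT
  .F...F
  ......
  ......
Step 6: 5 trees catch fire, 5 burn out
  FTF.F.
  .F...F
  ......
  ......
  ......

FTF.F.
.F...F
......
......
......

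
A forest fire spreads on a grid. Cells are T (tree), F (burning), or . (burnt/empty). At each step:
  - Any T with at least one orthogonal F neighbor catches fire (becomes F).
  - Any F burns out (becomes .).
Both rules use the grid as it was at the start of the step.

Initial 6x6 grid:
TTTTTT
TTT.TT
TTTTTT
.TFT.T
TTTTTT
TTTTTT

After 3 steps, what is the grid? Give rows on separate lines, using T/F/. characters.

Step 1: 4 trees catch fire, 1 burn out
  TTTTTT
  TTT.TT
  TTFTTT
  .F.F.T
  TTFTTT
  TTTTTT
Step 2: 6 trees catch fire, 4 burn out
  TTTTTT
  TTF.TT
  TF.FTT
  .....T
  TF.FTT
  TTFTTT
Step 3: 8 trees catch fire, 6 burn out
  TTFTTT
  TF..TT
  F...FT
  .....T
  F...FT
  TF.FTT

TTFTTT
TF..TT
F...FT
.....T
F...FT
TF.FTT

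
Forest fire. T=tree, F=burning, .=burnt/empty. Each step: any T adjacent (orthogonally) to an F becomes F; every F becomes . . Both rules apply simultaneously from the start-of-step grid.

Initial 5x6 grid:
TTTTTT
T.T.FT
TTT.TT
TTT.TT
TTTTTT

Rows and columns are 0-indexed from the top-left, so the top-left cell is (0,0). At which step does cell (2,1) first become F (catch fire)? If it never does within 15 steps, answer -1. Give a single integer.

Step 1: cell (2,1)='T' (+3 fires, +1 burnt)
Step 2: cell (2,1)='T' (+4 fires, +3 burnt)
Step 3: cell (2,1)='T' (+3 fires, +4 burnt)
Step 4: cell (2,1)='T' (+4 fires, +3 burnt)
Step 5: cell (2,1)='T' (+3 fires, +4 burnt)
Step 6: cell (2,1)='F' (+4 fires, +3 burnt)
  -> target ignites at step 6
Step 7: cell (2,1)='.' (+3 fires, +4 burnt)
Step 8: cell (2,1)='.' (+1 fires, +3 burnt)
Step 9: cell (2,1)='.' (+0 fires, +1 burnt)
  fire out at step 9

6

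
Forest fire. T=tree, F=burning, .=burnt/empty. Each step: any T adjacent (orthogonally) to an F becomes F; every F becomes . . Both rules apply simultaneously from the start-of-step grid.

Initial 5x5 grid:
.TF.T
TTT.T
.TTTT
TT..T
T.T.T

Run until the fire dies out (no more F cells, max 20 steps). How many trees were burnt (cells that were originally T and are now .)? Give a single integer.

Answer: 15

Derivation:
Step 1: +2 fires, +1 burnt (F count now 2)
Step 2: +2 fires, +2 burnt (F count now 2)
Step 3: +3 fires, +2 burnt (F count now 3)
Step 4: +2 fires, +3 burnt (F count now 2)
Step 5: +3 fires, +2 burnt (F count now 3)
Step 6: +3 fires, +3 burnt (F count now 3)
Step 7: +0 fires, +3 burnt (F count now 0)
Fire out after step 7
Initially T: 16, now '.': 24
Total burnt (originally-T cells now '.'): 15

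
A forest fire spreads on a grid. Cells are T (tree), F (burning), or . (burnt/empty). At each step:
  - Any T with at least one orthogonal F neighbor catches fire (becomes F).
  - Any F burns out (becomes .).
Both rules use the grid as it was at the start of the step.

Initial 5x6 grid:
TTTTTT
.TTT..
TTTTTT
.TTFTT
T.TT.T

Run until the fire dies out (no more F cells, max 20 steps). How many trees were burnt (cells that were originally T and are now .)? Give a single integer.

Answer: 22

Derivation:
Step 1: +4 fires, +1 burnt (F count now 4)
Step 2: +6 fires, +4 burnt (F count now 6)
Step 3: +5 fires, +6 burnt (F count now 5)
Step 4: +4 fires, +5 burnt (F count now 4)
Step 5: +2 fires, +4 burnt (F count now 2)
Step 6: +1 fires, +2 burnt (F count now 1)
Step 7: +0 fires, +1 burnt (F count now 0)
Fire out after step 7
Initially T: 23, now '.': 29
Total burnt (originally-T cells now '.'): 22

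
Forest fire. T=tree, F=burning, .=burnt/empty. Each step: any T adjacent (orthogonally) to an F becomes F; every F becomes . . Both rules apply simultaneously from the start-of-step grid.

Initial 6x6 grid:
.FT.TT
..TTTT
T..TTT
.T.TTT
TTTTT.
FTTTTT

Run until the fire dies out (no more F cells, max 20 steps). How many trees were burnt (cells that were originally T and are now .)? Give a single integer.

Step 1: +3 fires, +2 burnt (F count now 3)
Step 2: +3 fires, +3 burnt (F count now 3)
Step 3: +4 fires, +3 burnt (F count now 4)
Step 4: +4 fires, +4 burnt (F count now 4)
Step 5: +6 fires, +4 burnt (F count now 6)
Step 6: +3 fires, +6 burnt (F count now 3)
Step 7: +1 fires, +3 burnt (F count now 1)
Step 8: +0 fires, +1 burnt (F count now 0)
Fire out after step 8
Initially T: 25, now '.': 35
Total burnt (originally-T cells now '.'): 24

Answer: 24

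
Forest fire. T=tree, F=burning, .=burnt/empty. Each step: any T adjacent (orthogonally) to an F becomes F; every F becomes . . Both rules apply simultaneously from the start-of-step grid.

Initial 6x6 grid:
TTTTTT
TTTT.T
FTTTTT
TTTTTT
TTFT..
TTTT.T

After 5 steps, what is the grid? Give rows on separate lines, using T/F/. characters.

Step 1: 7 trees catch fire, 2 burn out
  TTTTTT
  FTTT.T
  .FTTTT
  FTFTTT
  TF.F..
  TTFT.T
Step 2: 8 trees catch fire, 7 burn out
  FTTTTT
  .FTT.T
  ..FTTT
  .F.FTT
  F.....
  TF.F.T
Step 3: 5 trees catch fire, 8 burn out
  .FTTTT
  ..FT.T
  ...FTT
  ....FT
  ......
  F....T
Step 4: 4 trees catch fire, 5 burn out
  ..FTTT
  ...F.T
  ....FT
  .....F
  ......
  .....T
Step 5: 2 trees catch fire, 4 burn out
  ...FTT
  .....T
  .....F
  ......
  ......
  .....T

...FTT
.....T
.....F
......
......
.....T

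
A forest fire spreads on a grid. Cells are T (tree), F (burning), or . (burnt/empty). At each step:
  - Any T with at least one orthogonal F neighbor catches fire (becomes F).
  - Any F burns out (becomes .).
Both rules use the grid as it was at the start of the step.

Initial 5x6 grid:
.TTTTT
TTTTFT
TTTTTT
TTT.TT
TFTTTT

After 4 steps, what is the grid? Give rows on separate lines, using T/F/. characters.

Step 1: 7 trees catch fire, 2 burn out
  .TTTFT
  TTTF.F
  TTTTFT
  TFT.TT
  F.FTTT
Step 2: 10 trees catch fire, 7 burn out
  .TTF.F
  TTF...
  TFTF.F
  F.F.FT
  ...FTT
Step 3: 6 trees catch fire, 10 burn out
  .TF...
  TF....
  F.F...
  .....F
  ....FT
Step 4: 3 trees catch fire, 6 burn out
  .F....
  F.....
  ......
  ......
  .....F

.F....
F.....
......
......
.....F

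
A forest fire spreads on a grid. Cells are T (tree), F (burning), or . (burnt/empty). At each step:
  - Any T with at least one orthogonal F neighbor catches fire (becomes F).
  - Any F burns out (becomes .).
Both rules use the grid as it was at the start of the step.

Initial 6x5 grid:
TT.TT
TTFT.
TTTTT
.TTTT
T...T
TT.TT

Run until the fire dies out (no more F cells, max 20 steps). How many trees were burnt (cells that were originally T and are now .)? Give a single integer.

Answer: 19

Derivation:
Step 1: +3 fires, +1 burnt (F count now 3)
Step 2: +6 fires, +3 burnt (F count now 6)
Step 3: +6 fires, +6 burnt (F count now 6)
Step 4: +1 fires, +6 burnt (F count now 1)
Step 5: +1 fires, +1 burnt (F count now 1)
Step 6: +1 fires, +1 burnt (F count now 1)
Step 7: +1 fires, +1 burnt (F count now 1)
Step 8: +0 fires, +1 burnt (F count now 0)
Fire out after step 8
Initially T: 22, now '.': 27
Total burnt (originally-T cells now '.'): 19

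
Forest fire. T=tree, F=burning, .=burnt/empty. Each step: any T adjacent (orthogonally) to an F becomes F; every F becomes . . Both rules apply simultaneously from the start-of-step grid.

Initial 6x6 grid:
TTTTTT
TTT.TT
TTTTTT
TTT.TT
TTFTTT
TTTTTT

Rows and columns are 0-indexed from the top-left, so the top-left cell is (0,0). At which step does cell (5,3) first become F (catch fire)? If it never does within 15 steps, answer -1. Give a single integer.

Step 1: cell (5,3)='T' (+4 fires, +1 burnt)
Step 2: cell (5,3)='F' (+6 fires, +4 burnt)
  -> target ignites at step 2
Step 3: cell (5,3)='.' (+8 fires, +6 burnt)
Step 4: cell (5,3)='.' (+6 fires, +8 burnt)
Step 5: cell (5,3)='.' (+5 fires, +6 burnt)
Step 6: cell (5,3)='.' (+3 fires, +5 burnt)
Step 7: cell (5,3)='.' (+1 fires, +3 burnt)
Step 8: cell (5,3)='.' (+0 fires, +1 burnt)
  fire out at step 8

2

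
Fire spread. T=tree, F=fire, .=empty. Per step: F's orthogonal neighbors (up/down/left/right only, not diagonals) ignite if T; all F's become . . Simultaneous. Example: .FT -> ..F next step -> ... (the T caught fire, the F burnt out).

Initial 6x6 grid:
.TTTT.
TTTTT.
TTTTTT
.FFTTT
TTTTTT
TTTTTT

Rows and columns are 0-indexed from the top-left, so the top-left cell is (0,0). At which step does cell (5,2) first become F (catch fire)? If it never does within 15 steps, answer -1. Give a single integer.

Step 1: cell (5,2)='T' (+5 fires, +2 burnt)
Step 2: cell (5,2)='F' (+9 fires, +5 burnt)
  -> target ignites at step 2
Step 3: cell (5,2)='.' (+9 fires, +9 burnt)
Step 4: cell (5,2)='.' (+5 fires, +9 burnt)
Step 5: cell (5,2)='.' (+2 fires, +5 burnt)
Step 6: cell (5,2)='.' (+0 fires, +2 burnt)
  fire out at step 6

2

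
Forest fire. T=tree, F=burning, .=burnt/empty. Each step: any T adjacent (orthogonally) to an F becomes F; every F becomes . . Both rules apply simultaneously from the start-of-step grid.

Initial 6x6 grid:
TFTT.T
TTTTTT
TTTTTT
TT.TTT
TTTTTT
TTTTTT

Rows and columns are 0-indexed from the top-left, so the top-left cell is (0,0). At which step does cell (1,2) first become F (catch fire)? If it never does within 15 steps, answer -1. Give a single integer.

Step 1: cell (1,2)='T' (+3 fires, +1 burnt)
Step 2: cell (1,2)='F' (+4 fires, +3 burnt)
  -> target ignites at step 2
Step 3: cell (1,2)='.' (+4 fires, +4 burnt)
Step 4: cell (1,2)='.' (+4 fires, +4 burnt)
Step 5: cell (1,2)='.' (+6 fires, +4 burnt)
Step 6: cell (1,2)='.' (+6 fires, +6 burnt)
Step 7: cell (1,2)='.' (+3 fires, +6 burnt)
Step 8: cell (1,2)='.' (+2 fires, +3 burnt)
Step 9: cell (1,2)='.' (+1 fires, +2 burnt)
Step 10: cell (1,2)='.' (+0 fires, +1 burnt)
  fire out at step 10

2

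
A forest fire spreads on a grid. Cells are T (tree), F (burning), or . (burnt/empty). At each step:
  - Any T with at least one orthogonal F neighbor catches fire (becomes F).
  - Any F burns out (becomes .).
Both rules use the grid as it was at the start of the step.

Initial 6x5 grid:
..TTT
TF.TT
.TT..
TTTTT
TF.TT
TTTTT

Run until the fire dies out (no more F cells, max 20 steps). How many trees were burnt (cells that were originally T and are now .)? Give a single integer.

Answer: 16

Derivation:
Step 1: +5 fires, +2 burnt (F count now 5)
Step 2: +5 fires, +5 burnt (F count now 5)
Step 3: +2 fires, +5 burnt (F count now 2)
Step 4: +3 fires, +2 burnt (F count now 3)
Step 5: +1 fires, +3 burnt (F count now 1)
Step 6: +0 fires, +1 burnt (F count now 0)
Fire out after step 6
Initially T: 21, now '.': 25
Total burnt (originally-T cells now '.'): 16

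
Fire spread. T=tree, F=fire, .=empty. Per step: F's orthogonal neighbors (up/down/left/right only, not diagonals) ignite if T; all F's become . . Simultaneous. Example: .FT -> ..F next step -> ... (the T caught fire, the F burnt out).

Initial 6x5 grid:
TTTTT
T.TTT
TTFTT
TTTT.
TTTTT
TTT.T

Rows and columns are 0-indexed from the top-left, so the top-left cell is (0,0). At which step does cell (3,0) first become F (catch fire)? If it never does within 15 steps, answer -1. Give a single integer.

Step 1: cell (3,0)='T' (+4 fires, +1 burnt)
Step 2: cell (3,0)='T' (+7 fires, +4 burnt)
Step 3: cell (3,0)='F' (+8 fires, +7 burnt)
  -> target ignites at step 3
Step 4: cell (3,0)='.' (+5 fires, +8 burnt)
Step 5: cell (3,0)='.' (+2 fires, +5 burnt)
Step 6: cell (3,0)='.' (+0 fires, +2 burnt)
  fire out at step 6

3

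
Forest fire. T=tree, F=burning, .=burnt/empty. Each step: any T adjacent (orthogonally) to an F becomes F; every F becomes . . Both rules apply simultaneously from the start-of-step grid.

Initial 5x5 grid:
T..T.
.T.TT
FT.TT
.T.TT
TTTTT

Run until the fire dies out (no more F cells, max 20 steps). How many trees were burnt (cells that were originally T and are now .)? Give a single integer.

Step 1: +1 fires, +1 burnt (F count now 1)
Step 2: +2 fires, +1 burnt (F count now 2)
Step 3: +1 fires, +2 burnt (F count now 1)
Step 4: +2 fires, +1 burnt (F count now 2)
Step 5: +1 fires, +2 burnt (F count now 1)
Step 6: +2 fires, +1 burnt (F count now 2)
Step 7: +2 fires, +2 burnt (F count now 2)
Step 8: +2 fires, +2 burnt (F count now 2)
Step 9: +2 fires, +2 burnt (F count now 2)
Step 10: +0 fires, +2 burnt (F count now 0)
Fire out after step 10
Initially T: 16, now '.': 24
Total burnt (originally-T cells now '.'): 15

Answer: 15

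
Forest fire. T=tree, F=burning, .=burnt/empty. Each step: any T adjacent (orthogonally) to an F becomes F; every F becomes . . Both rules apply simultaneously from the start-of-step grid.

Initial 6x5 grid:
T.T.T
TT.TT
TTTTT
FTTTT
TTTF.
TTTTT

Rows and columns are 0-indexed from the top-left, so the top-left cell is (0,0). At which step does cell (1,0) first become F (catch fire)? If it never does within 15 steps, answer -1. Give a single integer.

Step 1: cell (1,0)='T' (+6 fires, +2 burnt)
Step 2: cell (1,0)='F' (+9 fires, +6 burnt)
  -> target ignites at step 2
Step 3: cell (1,0)='.' (+6 fires, +9 burnt)
Step 4: cell (1,0)='.' (+1 fires, +6 burnt)
Step 5: cell (1,0)='.' (+1 fires, +1 burnt)
Step 6: cell (1,0)='.' (+0 fires, +1 burnt)
  fire out at step 6

2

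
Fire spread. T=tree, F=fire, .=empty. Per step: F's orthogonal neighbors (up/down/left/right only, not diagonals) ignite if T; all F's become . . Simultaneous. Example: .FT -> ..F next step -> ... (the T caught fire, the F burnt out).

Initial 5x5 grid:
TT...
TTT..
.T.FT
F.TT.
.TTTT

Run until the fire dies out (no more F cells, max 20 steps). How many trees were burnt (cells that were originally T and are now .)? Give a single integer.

Answer: 7

Derivation:
Step 1: +2 fires, +2 burnt (F count now 2)
Step 2: +2 fires, +2 burnt (F count now 2)
Step 3: +2 fires, +2 burnt (F count now 2)
Step 4: +1 fires, +2 burnt (F count now 1)
Step 5: +0 fires, +1 burnt (F count now 0)
Fire out after step 5
Initially T: 13, now '.': 19
Total burnt (originally-T cells now '.'): 7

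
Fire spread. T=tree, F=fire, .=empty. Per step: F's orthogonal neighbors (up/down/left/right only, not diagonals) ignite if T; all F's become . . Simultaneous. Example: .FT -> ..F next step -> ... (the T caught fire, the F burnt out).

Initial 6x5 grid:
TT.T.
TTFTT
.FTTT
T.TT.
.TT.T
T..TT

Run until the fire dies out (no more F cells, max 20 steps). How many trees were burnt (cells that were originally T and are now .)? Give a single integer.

Step 1: +3 fires, +2 burnt (F count now 3)
Step 2: +6 fires, +3 burnt (F count now 6)
Step 3: +4 fires, +6 burnt (F count now 4)
Step 4: +1 fires, +4 burnt (F count now 1)
Step 5: +0 fires, +1 burnt (F count now 0)
Fire out after step 5
Initially T: 19, now '.': 25
Total burnt (originally-T cells now '.'): 14

Answer: 14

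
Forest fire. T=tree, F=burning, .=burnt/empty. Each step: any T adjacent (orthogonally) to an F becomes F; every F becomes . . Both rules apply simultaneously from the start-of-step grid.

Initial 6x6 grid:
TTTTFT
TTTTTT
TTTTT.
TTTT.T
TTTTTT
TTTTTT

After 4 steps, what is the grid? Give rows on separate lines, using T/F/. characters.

Step 1: 3 trees catch fire, 1 burn out
  TTTF.F
  TTTTFT
  TTTTT.
  TTTT.T
  TTTTTT
  TTTTTT
Step 2: 4 trees catch fire, 3 burn out
  TTF...
  TTTF.F
  TTTTF.
  TTTT.T
  TTTTTT
  TTTTTT
Step 3: 3 trees catch fire, 4 burn out
  TF....
  TTF...
  TTTF..
  TTTT.T
  TTTTTT
  TTTTTT
Step 4: 4 trees catch fire, 3 burn out
  F.....
  TF....
  TTF...
  TTTF.T
  TTTTTT
  TTTTTT

F.....
TF....
TTF...
TTTF.T
TTTTTT
TTTTTT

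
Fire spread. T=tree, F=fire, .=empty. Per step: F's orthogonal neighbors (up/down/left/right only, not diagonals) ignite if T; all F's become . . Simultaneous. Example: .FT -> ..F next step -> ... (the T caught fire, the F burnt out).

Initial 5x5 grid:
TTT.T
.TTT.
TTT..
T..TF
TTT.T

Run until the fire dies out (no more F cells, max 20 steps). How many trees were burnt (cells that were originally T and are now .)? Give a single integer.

Step 1: +2 fires, +1 burnt (F count now 2)
Step 2: +0 fires, +2 burnt (F count now 0)
Fire out after step 2
Initially T: 16, now '.': 11
Total burnt (originally-T cells now '.'): 2

Answer: 2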